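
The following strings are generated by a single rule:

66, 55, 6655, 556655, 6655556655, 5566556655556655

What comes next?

Each term (from the third on) is the two preceding terms concatenated in order: term 3 = 66·55 = 6655.
Continuing: 6655556655 · 5566556655556655 gives term 7.

66555566555566556655556655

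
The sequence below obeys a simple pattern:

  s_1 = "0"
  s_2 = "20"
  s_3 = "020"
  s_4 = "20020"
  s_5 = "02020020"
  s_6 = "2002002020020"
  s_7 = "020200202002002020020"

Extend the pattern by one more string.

2002002020020020200202002002020020

This is a Fibonacci-style word recurrence s(k) = s(k−2)·s(k−1): e.g. 0·20 = 020.
So term 8 is 2002002020020·020200202002002020020.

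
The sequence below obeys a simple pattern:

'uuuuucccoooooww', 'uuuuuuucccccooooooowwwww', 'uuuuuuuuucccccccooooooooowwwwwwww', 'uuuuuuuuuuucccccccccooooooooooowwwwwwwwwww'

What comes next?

uuuuuuuuuuuuucccccccccccooooooooooooowwwwwwwwwwwwww

The n-th term is 2n+3 u's then 2n+1 c's then 2n+3 o's then 3n-1 w's (n = 1, 2, …).
Setting n = 5 gives 13, 11, 13, 14 characters in each block.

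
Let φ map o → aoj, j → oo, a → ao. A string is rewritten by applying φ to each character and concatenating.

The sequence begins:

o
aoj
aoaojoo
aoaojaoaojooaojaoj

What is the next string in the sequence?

φ(aoaojaoaojooaojaoj) expands symbol-by-symbol to ao aoj ao aoj oo ao aoj ao aoj oo aoj aoj ao aoj oo ao aoj oo; joining the 18 pieces gives the next term.

aoaojaoaojooaoaojaoaojooaojaojaoaojooaoaojoo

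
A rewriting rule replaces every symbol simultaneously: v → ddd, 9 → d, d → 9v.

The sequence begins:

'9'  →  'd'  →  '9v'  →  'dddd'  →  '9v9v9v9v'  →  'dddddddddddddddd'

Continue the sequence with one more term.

9v9v9v9v9v9v9v9v9v9v9v9v9v9v9v9v

Applying the rule to each of the 16 symbols of dddddddddddddddd gives the pieces 9v 9v 9v 9v 9v 9v 9v 9v 9v 9v 9v 9v 9v 9v 9v 9v, which concatenate to the answer.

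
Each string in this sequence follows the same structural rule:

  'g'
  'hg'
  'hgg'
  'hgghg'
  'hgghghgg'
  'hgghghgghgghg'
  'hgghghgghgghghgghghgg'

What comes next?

From term 3 onward, concatenate the last term with the second-to-last: hg·g = hgg, hgg·hg = hgghg, …
So term 8 is hgghghgghgghghgghghgg·hgghghgghgghg.

hgghghgghgghghgghghgghgghghgghgghg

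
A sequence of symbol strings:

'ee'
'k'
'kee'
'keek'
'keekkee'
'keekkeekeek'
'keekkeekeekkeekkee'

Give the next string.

Each term (from the third on) is the previous term followed by the one before it: term 3 = k·ee = kee.
Continuing: keekkeekeekkeekkee · keekkeekeek gives term 8.

keekkeekeekkeekkeekeekkeekeek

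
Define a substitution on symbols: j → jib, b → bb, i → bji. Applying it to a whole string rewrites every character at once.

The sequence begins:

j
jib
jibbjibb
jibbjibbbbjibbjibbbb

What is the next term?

jibbjibbbbjibbjibbbbbbbbjibbjibbbbjibbjibbbbbbbb

Replace each of the 20 characters of jibbjibbbbjibbjibbbb in place — jib bji bb bb jib bji bb bb bb bb jib bji bb bb jib bji bb bb bb bb — and concatenate.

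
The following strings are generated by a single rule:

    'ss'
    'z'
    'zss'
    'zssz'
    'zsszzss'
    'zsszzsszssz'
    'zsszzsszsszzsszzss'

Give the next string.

zsszzsszsszzsszzsszsszzsszssz

Each term (from the third on) is the previous term followed by the one before it: term 3 = z·ss = zss.
Continuing: zsszzsszsszzsszzss · zsszzsszssz gives term 8.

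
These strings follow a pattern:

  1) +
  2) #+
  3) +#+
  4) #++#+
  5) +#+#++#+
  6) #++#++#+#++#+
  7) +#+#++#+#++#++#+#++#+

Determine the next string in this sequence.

This is a Fibonacci-style word recurrence s(k) = s(k−2)·s(k−1): e.g. +·#+ = +#+.
The next term joins #++#++#+#++#+ and +#+#++#+#++#++#+#++#+.

#++#++#+#++#++#+#++#+#++#++#+#++#+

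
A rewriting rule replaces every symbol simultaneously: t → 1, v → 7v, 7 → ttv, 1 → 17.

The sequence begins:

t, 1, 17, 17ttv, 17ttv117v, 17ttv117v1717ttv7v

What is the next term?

Applying the rule to each of the 18 symbols of 17ttv117v1717ttv7v gives the pieces 17 ttv 1 1 7v 17 17 ttv 7v 17 ttv 17 ttv 1 1 7v ttv 7v, which concatenate to the answer.

17ttv117v1717ttv7v17ttv17ttv117vttv7v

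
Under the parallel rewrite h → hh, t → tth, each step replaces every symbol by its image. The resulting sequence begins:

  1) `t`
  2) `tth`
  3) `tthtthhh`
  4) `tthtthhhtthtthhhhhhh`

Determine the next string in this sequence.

tthtthhhtthtthhhhhhhtthtthhhtthtthhhhhhhhhhhhhhh

Applying the rule to each of the 20 symbols of tthtthhhtthtthhhhhhh gives the pieces tth tth hh tth tth hh hh hh tth tth hh tth tth hh hh hh hh hh hh hh, which concatenate to the answer.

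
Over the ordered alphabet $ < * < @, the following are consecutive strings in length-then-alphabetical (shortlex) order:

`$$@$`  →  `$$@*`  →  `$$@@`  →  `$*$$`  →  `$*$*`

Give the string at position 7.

$**$

Advancing 2 positions from $*$* through $*$* → $*$@ reaches term 7.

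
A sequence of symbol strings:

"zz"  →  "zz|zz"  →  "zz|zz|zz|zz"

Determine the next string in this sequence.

zz|zz|zz|zz|zz|zz|zz|zz

Each string is two copies of the previous one joined by '|'.
So the next term is two copies of zz|zz|zz|zz with '|' between the halves.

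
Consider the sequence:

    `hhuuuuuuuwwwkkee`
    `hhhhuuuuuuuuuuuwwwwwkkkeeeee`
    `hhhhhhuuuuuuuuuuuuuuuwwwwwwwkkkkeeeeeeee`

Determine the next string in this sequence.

Each string has the form h^{2n} u^{4n+3} w^{2n+1} k^{n+1} e^{3n-1} (n = 1, 2, …).
At n = 4 the blocks have lengths 8, 19, 9, 5, 11.

hhhhhhhhuuuuuuuuuuuuuuuuuuuwwwwwwwwwkkkkkeeeeeeeeeee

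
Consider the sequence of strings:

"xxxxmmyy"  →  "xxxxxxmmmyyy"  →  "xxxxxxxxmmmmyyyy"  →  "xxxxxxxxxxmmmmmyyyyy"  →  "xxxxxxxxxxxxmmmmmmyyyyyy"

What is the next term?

Term n consists of 2n x's, followed by n m's, followed by n y's, where the shown terms are n = 2, 3, 4, 5, 6.
For the next term, n = 7, so the run lengths are 14, 7, 7.

xxxxxxxxxxxxxxmmmmmmmyyyyyyy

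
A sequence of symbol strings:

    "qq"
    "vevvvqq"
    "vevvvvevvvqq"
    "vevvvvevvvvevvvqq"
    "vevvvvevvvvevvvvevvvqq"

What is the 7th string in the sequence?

The strings grow by a fixed prefix vevvv each time.
From vevvvvevvvvevvvvevvvqq, 2 further steps: vevvvvevvvvevvvvevvvqq → vevvvvevvvvevvvvevvvvevvvqq → (answer).

vevvvvevvvvevvvvevvvvevvvvevvvqq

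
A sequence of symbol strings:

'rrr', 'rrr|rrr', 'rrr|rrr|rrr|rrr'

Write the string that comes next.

s(k+1) = s(k)·|·s(k) — each term doubles the last with '|' between the halves.
Doubling rrr|rrr|rrr|rrr with '|' between the halves:

rrr|rrr|rrr|rrr|rrr|rrr|rrr|rrr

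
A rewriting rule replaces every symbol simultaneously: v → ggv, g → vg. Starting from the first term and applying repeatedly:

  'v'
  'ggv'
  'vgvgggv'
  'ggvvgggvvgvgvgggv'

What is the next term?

vgvgggvggvvgvgvgggvggvvgggvvgggvvgvgvgggv

Replace each of the 17 characters of ggvvgggvvgvgvgggv in place — vg vg ggv ggv vg vg vg ggv ggv vg ggv vg ggv vg vg vg ggv — and concatenate.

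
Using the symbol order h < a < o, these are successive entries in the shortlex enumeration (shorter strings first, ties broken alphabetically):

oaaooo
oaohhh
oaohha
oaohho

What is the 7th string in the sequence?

Continuing the enumeration 3 steps past oaohho: oaohho → oaohah → oaohaa → (answer).

oaohao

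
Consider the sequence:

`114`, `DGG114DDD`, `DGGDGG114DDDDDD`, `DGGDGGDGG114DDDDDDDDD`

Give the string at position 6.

Every step adds DGG to the front and DDD to the end of the previous string.
From DGGDGGDGG114DDDDDDDDD, 2 further steps: DGGDGGDGG114DDDDDDDDD → DGGDGGDGGDGG114DDDDDDDDDDDD → (answer).

DGGDGGDGGDGGDGG114DDDDDDDDDDDDDDD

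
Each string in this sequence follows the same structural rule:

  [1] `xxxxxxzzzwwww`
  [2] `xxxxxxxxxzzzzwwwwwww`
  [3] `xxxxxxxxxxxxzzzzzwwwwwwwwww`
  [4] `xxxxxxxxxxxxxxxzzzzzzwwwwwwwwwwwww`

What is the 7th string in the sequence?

xxxxxxxxxxxxxxxxxxxxxxxxzzzzzzzzzwwwwwwwwwwwwwwwwwwwwww

Each string has the form x^{3n+3} z^{n+2} w^{3n+1} (n = 1, 2, …).
At n = 7 the blocks have lengths 24, 9, 22.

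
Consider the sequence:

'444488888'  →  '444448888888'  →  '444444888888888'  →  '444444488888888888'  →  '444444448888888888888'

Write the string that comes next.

Reading off run lengths: 4 runs 4, 5, 6, 7, 8; 8 runs 5, 7, 9, 11, 13 — each is linear in n, where the shown terms are n = 2, 3, 4, 5, 6.
Setting n = 7 gives 9, 15 characters in each block.

444444444888888888888888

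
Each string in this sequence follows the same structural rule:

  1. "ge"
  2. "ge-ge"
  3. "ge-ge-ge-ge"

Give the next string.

ge-ge-ge-ge-ge-ge-ge-ge

s(k+1) = s(k)·-·s(k) — each term doubles the last with '-' between the halves.
So the next term is two copies of ge-ge-ge-ge with '-' between the halves.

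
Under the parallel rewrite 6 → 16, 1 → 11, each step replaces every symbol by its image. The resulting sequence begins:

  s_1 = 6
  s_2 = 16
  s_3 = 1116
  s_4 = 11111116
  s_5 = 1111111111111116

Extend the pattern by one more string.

Applying the rule to each of the 16 symbols of 1111111111111116 gives the pieces 11 11 11 11 11 11 11 11 11 11 11 11 11 11 11 16, which concatenate to the answer.

11111111111111111111111111111116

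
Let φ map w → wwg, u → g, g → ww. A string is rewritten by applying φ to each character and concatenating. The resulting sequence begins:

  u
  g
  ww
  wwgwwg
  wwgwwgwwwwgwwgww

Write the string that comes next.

φ(wwgwwgwwwwgwwgww) expands symbol-by-symbol to wwg wwg ww wwg wwg ww wwg wwg wwg wwg ww wwg wwg ww wwg wwg; joining the 16 pieces gives the next term.

wwgwwgwwwwgwwgwwwwgwwgwwgwwgwwwwgwwgwwwwgwwg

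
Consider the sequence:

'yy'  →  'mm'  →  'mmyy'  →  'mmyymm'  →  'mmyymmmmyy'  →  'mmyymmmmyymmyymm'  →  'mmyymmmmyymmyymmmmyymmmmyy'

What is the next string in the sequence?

mmyymmmmyymmyymmmmyymmmmyymmyymmmmyymmyymm

Each term (from the third on) is the previous term followed by the one before it: term 3 = mm·yy = mmyy.
The next term joins mmyymmmmyymmyymmmmyymmmmyy and mmyymmmmyymmyymm.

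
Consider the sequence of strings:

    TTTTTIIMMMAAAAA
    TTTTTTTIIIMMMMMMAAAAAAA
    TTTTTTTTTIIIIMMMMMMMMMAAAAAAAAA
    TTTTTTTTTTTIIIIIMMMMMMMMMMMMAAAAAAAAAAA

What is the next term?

TTTTTTTTTTTTTIIIIIIMMMMMMMMMMMMMMMAAAAAAAAAAAAA

Reading off run lengths: T runs 5, 7, 9, 11; I runs 2, 3, 4, 5; M runs 3, 6, 9, 12; A runs 5, 7, 9, 11 — each is linear in n (n = 1, 2, …).
Setting n = 5 gives 13, 6, 15, 13 characters in each block.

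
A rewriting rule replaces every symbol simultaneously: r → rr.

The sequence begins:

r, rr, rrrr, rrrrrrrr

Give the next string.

rrrrrrrrrrrrrrrr

Rewriting each symbol of rrrrrrrr: r→rr, r→rr, r→rr, r→rr, r→rr, r→rr, r→rr, r→rr, which concatenates to rr rr rr rr rr rr rr rr.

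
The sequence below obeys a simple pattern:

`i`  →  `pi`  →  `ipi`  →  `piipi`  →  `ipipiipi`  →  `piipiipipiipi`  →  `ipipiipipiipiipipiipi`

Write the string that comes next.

From term 3 onward, concatenate the second-to-last term with the last: i·pi = ipi, pi·ipi = piipi, …
Continuing: piipiipipiipi · ipipiipipiipiipipiipi gives term 8.

piipiipipiipiipipiipipiipiipipiipi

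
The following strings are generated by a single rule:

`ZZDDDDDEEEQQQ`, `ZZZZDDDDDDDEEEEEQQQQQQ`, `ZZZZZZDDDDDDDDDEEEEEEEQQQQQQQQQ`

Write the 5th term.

ZZZZZZZZZZDDDDDDDDDDDDDEEEEEEEEEEEQQQQQQQQQQQQQQQ

Term n consists of 2n Z's, followed by 2n+3 D's, followed by 2n+1 E's, followed by 3n Q's (n = 1, 2, …).
At n = 5 the blocks have lengths 10, 13, 11, 15.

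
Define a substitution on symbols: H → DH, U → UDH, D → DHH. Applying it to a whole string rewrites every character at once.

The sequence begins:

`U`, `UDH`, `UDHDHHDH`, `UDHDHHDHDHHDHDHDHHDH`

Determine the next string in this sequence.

UDHDHHDHDHHDHDHDHHDHDHHDHDHDHHDHDHHDHDHHDHDHDHHDH

Applying the rule to each of the 20 symbols of UDHDHHDHDHHDHDHDHHDH gives the pieces UDH DHH DH DHH DH DH DHH DH DHH DH DH DHH DH DHH DH DHH DH DH DHH DH, which concatenate to the answer.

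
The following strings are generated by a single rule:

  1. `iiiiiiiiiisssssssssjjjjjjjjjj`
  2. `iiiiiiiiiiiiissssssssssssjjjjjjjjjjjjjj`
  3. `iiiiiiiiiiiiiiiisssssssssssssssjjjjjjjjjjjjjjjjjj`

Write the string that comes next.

The n-th term is 3n+1 i's then 3n s's then 4n-2 j's, where the shown terms are n = 3, 4, 5.
Setting n = 6 gives 19, 18, 22 characters in each block.

iiiiiiiiiiiiiiiiiiissssssssssssssssssjjjjjjjjjjjjjjjjjjjjjj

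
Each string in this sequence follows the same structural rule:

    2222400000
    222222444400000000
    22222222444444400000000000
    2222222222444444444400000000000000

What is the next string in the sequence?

The n-th term is 2n+2 2's then 3n-2 4's then 3n+2 0's (n = 1, 2, …).
For the next term, n = 5, so the run lengths are 12, 13, 17.

222222222222444444444444400000000000000000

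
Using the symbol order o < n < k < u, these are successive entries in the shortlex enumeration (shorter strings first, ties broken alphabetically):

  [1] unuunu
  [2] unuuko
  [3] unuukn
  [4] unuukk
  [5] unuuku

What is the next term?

The successor of unuuku increments the rightmost position that isn't already u and resets every position after it to o.

unuuuo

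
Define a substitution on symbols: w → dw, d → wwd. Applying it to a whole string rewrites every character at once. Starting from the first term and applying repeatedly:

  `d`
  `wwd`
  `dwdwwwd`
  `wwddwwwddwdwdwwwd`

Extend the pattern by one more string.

dwdwwwdwwddwdwdwwwdwwddwwwddwwwddwdwdwwwd

Replace each of the 17 characters of wwddwwwddwdwdwwwd in place — dw dw wwd wwd dw dw dw wwd wwd dw wwd dw wwd dw dw dw wwd — and concatenate.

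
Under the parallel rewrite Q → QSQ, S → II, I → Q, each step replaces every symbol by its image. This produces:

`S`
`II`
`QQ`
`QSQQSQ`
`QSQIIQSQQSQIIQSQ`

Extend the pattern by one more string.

φ(QSQIIQSQQSQIIQSQ) expands symbol-by-symbol to QSQ II QSQ Q Q QSQ II QSQ QSQ II QSQ Q Q QSQ II QSQ; joining the 16 pieces gives the next term.

QSQIIQSQQQQSQIIQSQQSQIIQSQQQQSQIIQSQ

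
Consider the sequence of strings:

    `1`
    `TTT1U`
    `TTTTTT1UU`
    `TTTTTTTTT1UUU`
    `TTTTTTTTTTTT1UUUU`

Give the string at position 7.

Each term wraps the previous one in TTT on the left and U on the right.
From TTTTTTTTTTTT1UUUU, 2 further steps: TTTTTTTTTTTT1UUUU → TTTTTTTTTTTTTTT1UUUUU → (answer).

TTTTTTTTTTTTTTTTTT1UUUUUU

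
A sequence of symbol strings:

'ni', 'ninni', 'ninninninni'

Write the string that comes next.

Every step duplicates the string with 'n' between the halves.
One more doubling of ninninninni gives the answer.

ninninninninninninninni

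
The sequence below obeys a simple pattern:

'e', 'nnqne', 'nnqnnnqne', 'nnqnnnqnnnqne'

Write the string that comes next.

nnqnnnqnnnqnnnqne

The strings grow by a fixed prefix nnqn each time.
One more step from nnqnnnqnnnqne gives the answer.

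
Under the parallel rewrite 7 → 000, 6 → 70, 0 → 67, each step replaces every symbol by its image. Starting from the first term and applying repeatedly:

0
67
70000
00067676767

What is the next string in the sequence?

Apply φ to 00067676767 symbol by symbol: 0→67, 0→67, 0→67, 6→70, 7→000, 6→70, 7→000, 6→70, 7→000, 6→70, 7→000; joined: 67 67 67 70 000 70 000 70 000 70 000.

67676770000700007000070000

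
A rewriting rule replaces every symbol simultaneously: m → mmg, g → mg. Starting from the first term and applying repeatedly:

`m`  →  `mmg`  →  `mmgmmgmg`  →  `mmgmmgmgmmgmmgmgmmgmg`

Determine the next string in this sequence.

Applying the rule to each of the 21 symbols of mmgmmgmgmmgmmgmgmmgmg gives the pieces mmg mmg mg mmg mmg mg mmg mg mmg mmg mg mmg mmg mg mmg mg mmg mmg mg mmg mg, which concatenate to the answer.

mmgmmgmgmmgmmgmgmmgmgmmgmmgmgmmgmmgmgmmgmgmmgmmgmgmmgmg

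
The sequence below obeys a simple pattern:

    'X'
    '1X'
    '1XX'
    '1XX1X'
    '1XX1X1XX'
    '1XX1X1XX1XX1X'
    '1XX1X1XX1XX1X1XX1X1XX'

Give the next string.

Each term (from the third on) is the previous term followed by the one before it: term 3 = 1X·X = 1XX.
The next term joins 1XX1X1XX1XX1X1XX1X1XX and 1XX1X1XX1XX1X.

1XX1X1XX1XX1X1XX1X1XX1XX1X1XX1XX1X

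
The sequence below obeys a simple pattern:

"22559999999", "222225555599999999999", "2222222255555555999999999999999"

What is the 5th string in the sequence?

Each string has the form 2^{3n-1} 5^{3n-1} 9^{4n+3} (n = 1, 2, …).
Setting n = 5 gives 14, 14, 23 characters in each block.

222222222222225555555555555599999999999999999999999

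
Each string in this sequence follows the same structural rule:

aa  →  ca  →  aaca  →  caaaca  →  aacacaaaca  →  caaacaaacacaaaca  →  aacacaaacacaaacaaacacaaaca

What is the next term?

This is a Fibonacci-style word recurrence s(k) = s(k−2)·s(k−1): e.g. aa·ca = aaca.
So term 8 is caaacaaacacaaaca·aacacaaacacaaacaaacacaaaca.

caaacaaacacaaacaaacacaaacacaaacaaacacaaaca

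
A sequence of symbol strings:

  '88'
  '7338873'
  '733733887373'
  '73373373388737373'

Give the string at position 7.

73373373373373373388737373737373

s(k+1) = 733·s(k)·73, so each term gains 733 as a prefix and 73 as a suffix.
From 73373373388737373, 3 further steps: 73373373388737373 → 7337337337338873737373 → 733733733733733887373737373 → (answer).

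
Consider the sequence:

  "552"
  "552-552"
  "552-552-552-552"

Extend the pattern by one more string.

552-552-552-552-552-552-552-552

Every step duplicates the string with '-' between the halves.
So the next term is two copies of 552-552-552-552 with '-' between the halves.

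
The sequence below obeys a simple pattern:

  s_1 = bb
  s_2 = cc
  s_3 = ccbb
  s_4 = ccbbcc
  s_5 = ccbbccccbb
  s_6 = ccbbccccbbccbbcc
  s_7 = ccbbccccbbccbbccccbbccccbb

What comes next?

Each term (from the third on) is the previous term followed by the one before it: term 3 = cc·bb = ccbb.
Continuing: ccbbccccbbccbbccccbbccccbb · ccbbccccbbccbbcc gives term 8.

ccbbccccbbccbbccccbbccccbbccbbccccbbccbbcc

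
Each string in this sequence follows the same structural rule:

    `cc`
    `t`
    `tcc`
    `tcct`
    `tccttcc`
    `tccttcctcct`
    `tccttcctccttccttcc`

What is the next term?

tccttcctccttccttcctccttcctcct

From term 3 onward, concatenate the last term with the second-to-last: t·cc = tcc, tcc·t = tcct, …
So term 8 is tccttcctccttccttcc·tccttcctcct.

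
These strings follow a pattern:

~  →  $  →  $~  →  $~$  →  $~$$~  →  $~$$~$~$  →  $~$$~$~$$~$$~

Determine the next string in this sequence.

$~$$~$~$$~$$~$~$$~$~$

From term 3 onward, concatenate the last term with the second-to-last: $·~ = $~, $~·$ = $~$, …
Continuing: $~$$~$~$$~$$~ · $~$$~$~$ gives term 8.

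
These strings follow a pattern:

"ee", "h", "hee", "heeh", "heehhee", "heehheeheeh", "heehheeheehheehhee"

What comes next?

From term 3 onward, concatenate the last term with the second-to-last: h·ee = hee, hee·h = heeh, …
So term 8 is heehheeheehheehhee·heehheeheeh.

heehheeheehheehheeheehheeheeh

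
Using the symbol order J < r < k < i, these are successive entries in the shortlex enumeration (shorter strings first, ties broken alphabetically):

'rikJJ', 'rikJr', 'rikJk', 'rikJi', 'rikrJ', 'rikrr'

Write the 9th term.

rikkJ

Continuing the enumeration 3 steps past rikrr: rikrr → rikrk → rikri → (answer).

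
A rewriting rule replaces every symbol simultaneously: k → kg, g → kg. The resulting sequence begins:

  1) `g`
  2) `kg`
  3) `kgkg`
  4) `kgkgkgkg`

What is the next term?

Rewriting each symbol of kgkgkgkg: k→kg, g→kg, k→kg, g→kg, k→kg, g→kg, k→kg, g→kg, which concatenates to kg kg kg kg kg kg kg kg.

kgkgkgkgkgkgkgkg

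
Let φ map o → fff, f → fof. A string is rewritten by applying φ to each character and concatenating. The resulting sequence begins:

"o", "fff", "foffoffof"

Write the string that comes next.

Expanding foffoffof: f→fof, o→fff, f→fof, f→fof, o→fff, f→fof, f→fof, o→fff, f→fof. Concatenated: fof fff fof fof fff fof fof fff fof.

fofffffoffofffffoffofffffof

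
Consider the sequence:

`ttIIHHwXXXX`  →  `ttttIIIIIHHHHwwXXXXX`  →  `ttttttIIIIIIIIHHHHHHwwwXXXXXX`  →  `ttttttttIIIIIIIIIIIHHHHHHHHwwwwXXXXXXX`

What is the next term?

Term n consists of 2n t's, followed by 3n-1 I's, followed by 2n H's, followed by n w's, followed by n+3 X's (n = 1, 2, …).
At n = 5 the blocks have lengths 10, 14, 10, 5, 8.

ttttttttttIIIIIIIIIIIIIIHHHHHHHHHHwwwwwXXXXXXXX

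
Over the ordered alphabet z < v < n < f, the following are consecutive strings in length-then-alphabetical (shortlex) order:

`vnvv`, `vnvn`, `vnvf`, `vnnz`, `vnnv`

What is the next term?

vnnn

Find the rightmost character of vnnv below f, bump it to the next letter, and reset everything to its right to z.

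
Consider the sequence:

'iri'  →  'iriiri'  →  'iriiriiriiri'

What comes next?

iriiriiriiriiriiriiriiri

Every step duplicates the string.
One more doubling of iriiriiriiri gives the answer.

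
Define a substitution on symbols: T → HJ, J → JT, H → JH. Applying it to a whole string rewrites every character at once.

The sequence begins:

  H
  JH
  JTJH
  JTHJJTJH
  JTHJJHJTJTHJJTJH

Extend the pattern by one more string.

Rewriting the 16 symbols of JTHJJHJTJTHJJTJH one by one yields JT HJ JH JT JT JH JT HJ JT HJ JH JT JT HJ JT JH; concatenated:

JTHJJHJTJTJHJTHJJTHJJHJTJTHJJTJH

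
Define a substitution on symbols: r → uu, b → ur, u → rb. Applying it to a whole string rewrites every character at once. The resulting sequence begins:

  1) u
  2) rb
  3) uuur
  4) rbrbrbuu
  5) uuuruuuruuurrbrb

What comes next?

φ(uuuruuuruuurrbrb) expands symbol-by-symbol to rb rb rb uu rb rb rb uu rb rb rb uu uu ur uu ur; joining the 16 pieces gives the next term.

rbrbrbuurbrbrbuurbrbrbuuuuuruuur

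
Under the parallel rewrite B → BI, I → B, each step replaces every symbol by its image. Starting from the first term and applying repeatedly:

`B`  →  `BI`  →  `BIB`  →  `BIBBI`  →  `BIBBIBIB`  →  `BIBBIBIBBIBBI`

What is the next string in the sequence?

Replace each of the 13 characters of BIBBIBIBBIBBI in place — BI B BI BI B BI B BI BI B BI BI B — and concatenate.

BIBBIBIBBIBBIBIBBIBIB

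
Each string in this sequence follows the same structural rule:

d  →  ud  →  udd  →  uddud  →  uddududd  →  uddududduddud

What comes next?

uddududduddududdududd

From term 3 onward, concatenate the last term with the second-to-last: ud·d = udd, udd·ud = uddud, …
The next term joins uddududduddud and uddududd.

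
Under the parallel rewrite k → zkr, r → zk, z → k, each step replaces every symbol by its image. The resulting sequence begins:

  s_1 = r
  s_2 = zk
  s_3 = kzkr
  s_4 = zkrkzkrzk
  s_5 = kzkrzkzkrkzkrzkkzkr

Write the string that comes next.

zkrkzkrzkkzkrkzkrzkzkrkzkrzkkzkrzkrkzkrzk

φ(kzkrzkzkrkzkrzkkzkr) expands symbol-by-symbol to zkr k zkr zk k zkr k zkr zk zkr k zkr zk k zkr zkr k zkr zk; joining the 19 pieces gives the next term.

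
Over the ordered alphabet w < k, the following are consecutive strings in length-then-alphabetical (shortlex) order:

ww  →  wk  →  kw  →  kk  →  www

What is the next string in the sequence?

The successor of www increments the rightmost position that isn't already k and resets every position after it to w.

wwk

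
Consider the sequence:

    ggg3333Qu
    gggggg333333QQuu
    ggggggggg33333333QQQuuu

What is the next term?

gggggggggggg3333333333QQQQuuuu

Term n consists of 3n g's, followed by 2n+2 3's, followed by n Q's, followed by n u's (n = 1, 2, …).
At n = 4 the blocks have lengths 12, 10, 4, 4.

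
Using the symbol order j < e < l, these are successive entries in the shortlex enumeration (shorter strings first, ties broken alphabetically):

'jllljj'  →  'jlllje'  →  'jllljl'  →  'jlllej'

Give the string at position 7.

Continuing the enumeration 3 steps past jlllej: jlllej → jlllee → jlllel → (answer).

jllllj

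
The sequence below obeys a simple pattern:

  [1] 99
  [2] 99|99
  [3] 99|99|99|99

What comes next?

s(k+1) = s(k)·|·s(k) — each term doubles the last with '|' between the halves.
Doubling 99|99|99|99 with '|' between the halves:

99|99|99|99|99|99|99|99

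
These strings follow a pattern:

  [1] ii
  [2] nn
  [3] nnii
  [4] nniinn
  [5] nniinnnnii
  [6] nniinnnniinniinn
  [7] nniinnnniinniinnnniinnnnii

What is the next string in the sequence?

nniinnnniinniinnnniinnnniinniinnnniinniinn

This is a Fibonacci-style word recurrence s(k) = s(k−1)·s(k−2): e.g. nn·ii = nnii.
So term 8 is nniinnnniinniinnnniinnnnii·nniinnnniinniinn.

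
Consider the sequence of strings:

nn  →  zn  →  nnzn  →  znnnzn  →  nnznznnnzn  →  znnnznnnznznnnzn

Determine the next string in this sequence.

nnznznnnznznnnznnnznznnnzn

From term 3 onward, concatenate the second-to-last term with the last: nn·zn = nnzn, zn·nnzn = znnnzn, …
The next term joins nnznznnnzn and znnnznnnznznnnzn.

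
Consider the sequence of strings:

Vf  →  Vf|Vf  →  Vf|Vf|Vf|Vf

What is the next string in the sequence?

Each string is two copies of the previous one joined by '|'.
Doubling Vf|Vf|Vf|Vf with '|' between the halves:

Vf|Vf|Vf|Vf|Vf|Vf|Vf|Vf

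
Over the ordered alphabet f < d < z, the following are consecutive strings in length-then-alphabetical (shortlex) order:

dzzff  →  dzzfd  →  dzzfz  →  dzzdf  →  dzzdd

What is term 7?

dzzzf

Continuing the enumeration 2 steps past dzzdd: dzzdd → dzzdz → (answer).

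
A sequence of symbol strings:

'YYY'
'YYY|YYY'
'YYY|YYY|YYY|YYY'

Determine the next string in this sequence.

YYY|YYY|YYY|YYY|YYY|YYY|YYY|YYY

Every step duplicates the string with '|' between the halves.
One more doubling of YYY|YYY|YYY|YYY gives the answer.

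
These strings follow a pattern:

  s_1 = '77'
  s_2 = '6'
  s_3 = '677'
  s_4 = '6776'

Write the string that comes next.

From term 3 onward, concatenate the last term with the second-to-last: 6·77 = 677, 677·6 = 6776, …
The next term joins 6776 and 677.

6776677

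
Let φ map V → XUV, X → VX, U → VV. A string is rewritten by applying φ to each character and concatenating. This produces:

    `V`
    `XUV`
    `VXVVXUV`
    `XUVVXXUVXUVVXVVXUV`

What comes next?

VXVVXUVXUVVXVXVVXUVVXVVXUVXUVVXXUVXUVVXVVXUV

Applying the rule to each of the 18 symbols of XUVVXXUVXUVVXVVXUV gives the pieces VX VV XUV XUV VX VX VV XUV VX VV XUV XUV VX XUV XUV VX VV XUV, which concatenate to the answer.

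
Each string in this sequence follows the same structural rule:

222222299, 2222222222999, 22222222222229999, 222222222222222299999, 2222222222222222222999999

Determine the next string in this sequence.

22222222222222222222229999999

Reading off run lengths: 2 runs 7, 10, 13, 16, 19; 9 runs 2, 3, 4, 5, 6 — each is linear in n, where the shown terms are n = 2, 3, 4, 5, 6.
Setting n = 7 gives 22, 7 characters in each block.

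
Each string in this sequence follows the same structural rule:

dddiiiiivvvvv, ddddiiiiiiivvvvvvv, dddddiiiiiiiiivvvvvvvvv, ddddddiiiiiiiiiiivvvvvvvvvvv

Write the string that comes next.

dddddddiiiiiiiiiiiiivvvvvvvvvvvvv

Reading off run lengths: d runs 3, 4, 5, 6; i runs 5, 7, 9, 11; v runs 5, 7, 9, 11 — each is linear in n, where the shown terms are n = 2, 3, 4, 5.
Setting n = 6 gives 7, 13, 13 characters in each block.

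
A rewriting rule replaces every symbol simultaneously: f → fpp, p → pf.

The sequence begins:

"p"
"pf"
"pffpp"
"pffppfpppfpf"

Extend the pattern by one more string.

Rewriting each symbol of pffppfpppfpf: p→pf, f→fpp, f→fpp, p→pf, p→pf, f→fpp, p→pf, p→pf, p→pf, f→fpp, p→pf, f→fpp, which concatenates to pf fpp fpp pf pf fpp pf pf pf fpp pf fpp.

pffppfpppfpffpppfpfpffpppffpp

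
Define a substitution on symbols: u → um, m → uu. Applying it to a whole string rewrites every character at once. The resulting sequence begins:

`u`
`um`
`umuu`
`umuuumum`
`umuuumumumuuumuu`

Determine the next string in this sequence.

Applying the rule to each of the 16 symbols of umuuumumumuuumuu gives the pieces um uu um um um uu um uu um uu um um um uu um um, which concatenate to the answer.

umuuumumumuuumuuumuuumumumuuumum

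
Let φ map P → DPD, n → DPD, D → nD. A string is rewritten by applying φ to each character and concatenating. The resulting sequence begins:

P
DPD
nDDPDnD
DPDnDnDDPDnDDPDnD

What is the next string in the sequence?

Rewriting the 17 symbols of DPDnDnDDPDnDDPDnD one by one yields nD DPD nD DPD nD DPD nD nD DPD nD DPD nD nD DPD nD DPD nD; concatenated:

nDDPDnDDPDnDDPDnDnDDPDnDDPDnDnDDPDnDDPDnD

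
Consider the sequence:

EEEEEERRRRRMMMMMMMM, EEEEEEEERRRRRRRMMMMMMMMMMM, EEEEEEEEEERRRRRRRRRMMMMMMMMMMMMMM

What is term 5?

EEEEEEEEEEEEEERRRRRRRRRRRRRMMMMMMMMMMMMMMMMMMMM

Each string has the form E^{2n} R^{2n-1} M^{3n-1}, where the shown terms are n = 3, 4, 5.
At n = 7 the blocks have lengths 14, 13, 20.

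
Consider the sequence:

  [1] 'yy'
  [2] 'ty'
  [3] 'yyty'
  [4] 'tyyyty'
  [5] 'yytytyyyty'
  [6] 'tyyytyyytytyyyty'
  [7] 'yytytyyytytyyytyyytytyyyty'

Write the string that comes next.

Each term (from the third on) is the two preceding terms concatenated in order: term 3 = yy·ty = yyty.
Continuing: tyyytyyytytyyyty · yytytyyytytyyytyyytytyyyty gives term 8.

tyyytyyytytyyytyyytytyyytytyyytyyytytyyyty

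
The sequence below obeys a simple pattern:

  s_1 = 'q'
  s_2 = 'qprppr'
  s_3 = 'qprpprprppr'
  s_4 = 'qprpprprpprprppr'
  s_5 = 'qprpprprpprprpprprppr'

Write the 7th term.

qprpprprpprprpprprpprprpprprppr

Each term is the previous one with prppr appended.
From qprpprprpprprpprprppr, 2 further steps: qprpprprpprprpprprppr → qprpprprpprprpprprpprprppr → (answer).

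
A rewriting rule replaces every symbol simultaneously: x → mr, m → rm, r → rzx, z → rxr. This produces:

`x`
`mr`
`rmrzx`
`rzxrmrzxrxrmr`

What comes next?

rzxrxrmrrzxrmrzxrxrmrrzxmrrzxrmrzx

φ(rzxrmrzxrxrmr) expands symbol-by-symbol to rzx rxr mr rzx rm rzx rxr mr rzx mr rzx rm rzx; joining the 13 pieces gives the next term.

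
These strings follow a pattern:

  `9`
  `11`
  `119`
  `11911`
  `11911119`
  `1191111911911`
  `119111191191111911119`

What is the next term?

1191111911911119111191191111911911

This is a Fibonacci-style word recurrence s(k) = s(k−1)·s(k−2): e.g. 11·9 = 119.
So term 8 is 119111191191111911119·1191111911911.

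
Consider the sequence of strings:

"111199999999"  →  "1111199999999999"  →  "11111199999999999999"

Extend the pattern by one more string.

The n-th term is n+1 1's then 3n-1 9's, where the shown terms are n = 3, 4, 5.
Setting n = 6 gives 7, 17 characters in each block.

111111199999999999999999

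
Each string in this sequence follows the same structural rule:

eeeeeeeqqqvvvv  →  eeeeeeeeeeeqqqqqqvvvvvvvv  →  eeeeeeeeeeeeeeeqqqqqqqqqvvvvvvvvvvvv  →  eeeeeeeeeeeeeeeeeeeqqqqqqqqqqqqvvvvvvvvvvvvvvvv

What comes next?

eeeeeeeeeeeeeeeeeeeeeeeqqqqqqqqqqqqqqqvvvvvvvvvvvvvvvvvvvv

Term n consists of 4n+3 e's, followed by 3n q's, followed by 4n v's (n = 1, 2, …).
For the next term, n = 5, so the run lengths are 23, 15, 20.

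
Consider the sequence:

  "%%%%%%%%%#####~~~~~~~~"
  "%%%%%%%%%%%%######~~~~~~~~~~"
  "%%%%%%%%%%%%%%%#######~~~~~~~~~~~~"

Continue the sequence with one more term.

The n-th term is 3n %'s then n+2 #'s then 2n+2 ~'s, where the shown terms are n = 3, 4, 5.
At n = 6 the blocks have lengths 18, 8, 14.

%%%%%%%%%%%%%%%%%%########~~~~~~~~~~~~~~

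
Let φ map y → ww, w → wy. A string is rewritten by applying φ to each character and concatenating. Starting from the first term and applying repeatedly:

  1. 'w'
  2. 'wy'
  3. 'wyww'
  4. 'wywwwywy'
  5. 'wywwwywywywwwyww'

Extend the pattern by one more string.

φ(wywwwywywywwwyww) expands symbol-by-symbol to wy ww wy wy wy ww wy ww wy ww wy wy wy ww wy wy; joining the 16 pieces gives the next term.

wywwwywywywwwywwwywwwywywywwwywy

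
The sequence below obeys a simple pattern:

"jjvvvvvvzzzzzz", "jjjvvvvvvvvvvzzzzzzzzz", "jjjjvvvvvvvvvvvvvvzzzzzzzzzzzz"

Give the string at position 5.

Reading off run lengths: j runs 2, 3, 4; v runs 6, 10, 14; z runs 6, 9, 12 — each is linear in n, where the shown terms are n = 2, 3, 4.
At n = 6 the blocks have lengths 6, 22, 18.

jjjjjjvvvvvvvvvvvvvvvvvvvvvvzzzzzzzzzzzzzzzzzz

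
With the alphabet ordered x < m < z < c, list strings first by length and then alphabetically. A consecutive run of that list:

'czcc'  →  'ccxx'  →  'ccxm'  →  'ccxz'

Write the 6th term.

ccmx

Continuing the enumeration 2 steps past ccxz: ccxz → ccxc → (answer).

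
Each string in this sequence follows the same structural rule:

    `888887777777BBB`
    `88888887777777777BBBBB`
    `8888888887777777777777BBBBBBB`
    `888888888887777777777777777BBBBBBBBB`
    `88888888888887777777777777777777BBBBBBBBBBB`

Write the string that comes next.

Each string has the form 8^{2n+1} 7^{3n+1} B^{2n-1}, where the shown terms are n = 2, 3, 4, 5, 6.
At n = 7 the blocks have lengths 15, 22, 13.

8888888888888887777777777777777777777BBBBBBBBBBBBB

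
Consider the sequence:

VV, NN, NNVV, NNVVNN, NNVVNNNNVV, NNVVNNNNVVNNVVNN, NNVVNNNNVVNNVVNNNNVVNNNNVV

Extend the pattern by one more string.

This is a Fibonacci-style word recurrence s(k) = s(k−1)·s(k−2): e.g. NN·VV = NNVV.
So term 8 is NNVVNNNNVVNNVVNNNNVVNNNNVV·NNVVNNNNVVNNVVNN.

NNVVNNNNVVNNVVNNNNVVNNNNVVNNVVNNNNVVNNVVNN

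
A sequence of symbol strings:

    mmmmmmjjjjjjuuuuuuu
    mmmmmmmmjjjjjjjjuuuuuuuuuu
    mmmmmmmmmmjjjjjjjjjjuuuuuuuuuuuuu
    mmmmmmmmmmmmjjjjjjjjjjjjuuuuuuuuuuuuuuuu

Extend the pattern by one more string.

mmmmmmmmmmmmmmjjjjjjjjjjjjjjuuuuuuuuuuuuuuuuuuu

Each string has the form m^{2n+2} j^{2n+2} u^{3n+1}, where the shown terms are n = 2, 3, 4, 5.
Setting n = 6 gives 14, 14, 19 characters in each block.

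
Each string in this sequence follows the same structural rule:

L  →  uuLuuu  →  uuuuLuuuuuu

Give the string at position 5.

uuuuuuuuLuuuuuuuuuuuu

Every step adds uu to the front and uuu to the end of the previous string.
From uuuuLuuuuuu, 2 further steps: uuuuLuuuuuu → uuuuuuLuuuuuuuuu → (answer).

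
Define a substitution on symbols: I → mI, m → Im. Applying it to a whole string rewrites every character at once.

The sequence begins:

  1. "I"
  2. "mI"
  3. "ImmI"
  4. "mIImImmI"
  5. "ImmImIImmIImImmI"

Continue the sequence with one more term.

Replace each of the 16 characters of ImmImIImmIImImmI in place — mI Im Im mI Im mI mI Im Im mI mI Im mI Im Im mI — and concatenate.

mIImImmIImmImIImImmImIImmIImImmI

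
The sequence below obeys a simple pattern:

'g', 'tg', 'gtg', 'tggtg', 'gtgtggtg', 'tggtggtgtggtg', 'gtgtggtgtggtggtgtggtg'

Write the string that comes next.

tggtggtgtggtggtgtggtgtggtggtgtggtg

This is a Fibonacci-style word recurrence s(k) = s(k−2)·s(k−1): e.g. g·tg = gtg.
The next term joins tggtggtgtggtg and gtgtggtgtggtggtgtggtg.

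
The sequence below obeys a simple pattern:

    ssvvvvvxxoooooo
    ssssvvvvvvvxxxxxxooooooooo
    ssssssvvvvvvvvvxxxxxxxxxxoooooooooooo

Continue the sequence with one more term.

ssssssssvvvvvvvvvvvxxxxxxxxxxxxxxooooooooooooooo

Each string has the form s^{2n} v^{2n+3} x^{4n-2} o^{3n+3} (n = 1, 2, …).
At n = 4 the blocks have lengths 8, 11, 14, 15.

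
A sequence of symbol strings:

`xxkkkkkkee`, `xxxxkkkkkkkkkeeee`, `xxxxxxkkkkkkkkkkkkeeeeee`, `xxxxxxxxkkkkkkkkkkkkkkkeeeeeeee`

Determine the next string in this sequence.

xxxxxxxxxxkkkkkkkkkkkkkkkkkkeeeeeeeeee

Each string has the form x^{2n} k^{3n+3} e^{2n} (n = 1, 2, …).
For the next term, n = 5, so the run lengths are 10, 18, 10.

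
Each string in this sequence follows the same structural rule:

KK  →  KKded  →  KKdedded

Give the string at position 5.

Every step adds ded to the end: s(k+1) = s(k)·ded.
From KKdedded, 2 further steps: KKdedded → KKdeddedded → (answer).

KKdeddeddedded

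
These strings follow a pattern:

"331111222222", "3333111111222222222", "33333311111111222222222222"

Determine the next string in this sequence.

333333331111111111222222222222222

Reading off run lengths: 3 runs 2, 4, 6; 1 runs 4, 6, 8; 2 runs 6, 9, 12 — each is linear in n, where the shown terms are n = 2, 3, 4.
Setting n = 5 gives 8, 10, 15 characters in each block.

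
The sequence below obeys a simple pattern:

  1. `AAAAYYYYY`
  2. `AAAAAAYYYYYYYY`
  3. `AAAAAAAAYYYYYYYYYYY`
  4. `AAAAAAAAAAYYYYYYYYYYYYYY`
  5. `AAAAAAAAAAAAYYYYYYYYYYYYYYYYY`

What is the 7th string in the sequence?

AAAAAAAAAAAAAAAAYYYYYYYYYYYYYYYYYYYYYYY

The n-th term is 2n A's then 3n-1 Y's, where the shown terms are n = 2, 3, 4, 5, 6.
At n = 8 the blocks have lengths 16, 23.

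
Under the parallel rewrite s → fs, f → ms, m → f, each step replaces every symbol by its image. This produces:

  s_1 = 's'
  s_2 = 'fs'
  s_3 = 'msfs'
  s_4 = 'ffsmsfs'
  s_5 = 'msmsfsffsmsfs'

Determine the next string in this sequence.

Rewriting the 13 symbols of msmsfsffsmsfs one by one yields f fs f fs ms fs ms ms fs f fs ms fs; concatenated:

ffsffsmsfsmsmsfsffsmsfs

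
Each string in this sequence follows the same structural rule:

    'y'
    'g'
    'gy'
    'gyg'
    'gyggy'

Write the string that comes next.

From term 3 onward, concatenate the last term with the second-to-last: g·y = gy, gy·g = gyg, …
Continuing: gyggy · gyg gives term 6.

gyggygyg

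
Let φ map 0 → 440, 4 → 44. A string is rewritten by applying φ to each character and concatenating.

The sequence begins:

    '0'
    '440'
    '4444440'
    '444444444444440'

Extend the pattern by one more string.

Rewriting the 15 symbols of 444444444444440 one by one yields 44 44 44 44 44 44 44 44 44 44 44 44 44 44 440; concatenated:

4444444444444444444444444444440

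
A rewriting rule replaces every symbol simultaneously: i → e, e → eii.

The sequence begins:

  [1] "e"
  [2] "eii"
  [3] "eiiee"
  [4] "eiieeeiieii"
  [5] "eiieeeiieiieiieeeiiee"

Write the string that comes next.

eiieeeiieiieiieeeiieeeiieeeiieiieiieeeiieii

Applying the rule to each of the 21 symbols of eiieeeiieiieiieeeiiee gives the pieces eii e e eii eii eii e e eii e e eii e e eii eii eii e e eii eii, which concatenate to the answer.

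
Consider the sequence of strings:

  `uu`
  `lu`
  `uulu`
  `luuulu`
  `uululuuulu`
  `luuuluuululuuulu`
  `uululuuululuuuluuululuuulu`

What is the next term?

Each term (from the third on) is the two preceding terms concatenated in order: term 3 = uu·lu = uulu.
The next term joins luuuluuululuuulu and uululuuululuuuluuululuuulu.

luuuluuululuuuluuululuuululuuuluuululuuulu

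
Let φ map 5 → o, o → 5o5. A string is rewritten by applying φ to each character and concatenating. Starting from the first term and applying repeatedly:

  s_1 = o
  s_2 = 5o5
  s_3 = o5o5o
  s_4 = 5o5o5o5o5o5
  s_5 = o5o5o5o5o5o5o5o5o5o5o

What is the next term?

Replace each of the 21 characters of o5o5o5o5o5o5o5o5o5o5o in place — 5o5 o 5o5 o 5o5 o 5o5 o 5o5 o 5o5 o 5o5 o 5o5 o 5o5 o 5o5 o 5o5 — and concatenate.

5o5o5o5o5o5o5o5o5o5o5o5o5o5o5o5o5o5o5o5o5o5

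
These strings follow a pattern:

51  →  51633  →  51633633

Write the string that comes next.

Each term is the previous one with 633 appended.
So the next term is 51633633·633.

51633633633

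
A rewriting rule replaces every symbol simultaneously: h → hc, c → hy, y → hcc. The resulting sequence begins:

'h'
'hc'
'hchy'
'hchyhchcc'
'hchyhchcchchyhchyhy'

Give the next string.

hchyhchcchchyhchyhyhchyhchcchchyhchcchchcc

Replace each of the 19 characters of hchyhchcchchyhchyhy in place — hc hy hc hcc hc hy hc hy hy hc hy hc hcc hc hy hc hcc hc hcc — and concatenate.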